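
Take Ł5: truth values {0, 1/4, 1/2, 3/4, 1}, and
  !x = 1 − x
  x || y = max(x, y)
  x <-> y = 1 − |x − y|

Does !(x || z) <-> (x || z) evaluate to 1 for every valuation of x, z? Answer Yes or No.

No

Counterexample: take x = 0, z = 0.
x || z = 0 || 0 = 0
!(x || z) = !0 = 1
x || z = 0 || 0 = 0
!(x || z) <-> (x || z) = 1 <-> 0 = 0
This gives 0 ≠ 1.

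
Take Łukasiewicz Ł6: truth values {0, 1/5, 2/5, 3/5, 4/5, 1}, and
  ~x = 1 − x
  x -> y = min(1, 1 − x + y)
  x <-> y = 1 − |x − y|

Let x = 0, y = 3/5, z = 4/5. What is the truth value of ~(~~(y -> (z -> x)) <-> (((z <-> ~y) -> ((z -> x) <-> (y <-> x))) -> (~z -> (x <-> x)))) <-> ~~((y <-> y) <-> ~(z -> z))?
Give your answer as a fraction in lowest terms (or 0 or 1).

z -> x = 4/5 -> 0 = 1/5
y -> (z -> x) = 3/5 -> 1/5 = 3/5
~(y -> (z -> x)) = ~3/5 = 2/5
~~(y -> (z -> x)) = ~2/5 = 3/5
~y = ~3/5 = 2/5
z <-> ~y = 4/5 <-> 2/5 = 3/5
z -> x = 4/5 -> 0 = 1/5
y <-> x = 3/5 <-> 0 = 2/5
(z -> x) <-> (y <-> x) = 1/5 <-> 2/5 = 4/5
(z <-> ~y) -> ((z -> x) <-> (y <-> x)) = 3/5 -> 4/5 = 1
~z = ~4/5 = 1/5
x <-> x = 0 <-> 0 = 1
~z -> (x <-> x) = 1/5 -> 1 = 1
((z <-> ~y) -> ((z -> x) <-> (y <-> x))) -> (~z -> (x <-> x)) = 1 -> 1 = 1
~~(y -> (z -> x)) <-> (((z <-> ~y) -> ((z -> x) <-> (y <-> x))) -> (~z -> (x <-> x))) = 3/5 <-> 1 = 3/5
~(~~(y -> (z -> x)) <-> (((z <-> ~y) -> ((z -> x) <-> (y <-> x))) -> (~z -> (x <-> x)))) = ~3/5 = 2/5
y <-> y = 3/5 <-> 3/5 = 1
z -> z = 4/5 -> 4/5 = 1
~(z -> z) = ~1 = 0
(y <-> y) <-> ~(z -> z) = 1 <-> 0 = 0
~((y <-> y) <-> ~(z -> z)) = ~0 = 1
~~((y <-> y) <-> ~(z -> z)) = ~1 = 0
~(~~(y -> (z -> x)) <-> (((z <-> ~y) -> ((z -> x) <-> (y <-> x))) -> (~z -> (x <-> x)))) <-> ~~((y <-> y) <-> ~(z -> z)) = 2/5 <-> 0 = 3/5

3/5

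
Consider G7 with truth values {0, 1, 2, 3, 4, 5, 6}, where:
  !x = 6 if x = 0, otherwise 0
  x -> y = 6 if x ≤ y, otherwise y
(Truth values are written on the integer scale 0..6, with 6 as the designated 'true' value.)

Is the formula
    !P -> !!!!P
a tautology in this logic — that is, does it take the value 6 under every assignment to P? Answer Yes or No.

No

Counterexample: take P = 0.
!P = !0 = 6
!P = !0 = 6
!!P = !6 = 0
!!!P = !0 = 6
!!!!P = !6 = 0
!P -> !!!!P = 6 -> 0 = 0
This gives 0 ≠ 6.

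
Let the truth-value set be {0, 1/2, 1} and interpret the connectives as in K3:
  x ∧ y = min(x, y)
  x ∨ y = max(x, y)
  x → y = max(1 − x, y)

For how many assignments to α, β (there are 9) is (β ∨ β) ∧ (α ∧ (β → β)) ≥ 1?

1

α = 0, β = 0 ↦ 0  <
α = 0, β = 1/2 ↦ 0  <
α = 0, β = 1 ↦ 0  <
α = 1/2, β = 0 ↦ 0  <
α = 1/2, β = 1/2 ↦ 1/2  <
α = 1/2, β = 1 ↦ 1/2  <
α = 1, β = 0 ↦ 0  <
α = 1, β = 1/2 ↦ 1/2  <
α = 1, β = 1 ↦ 1  ≥
So 1 of the 9 assignments meets the threshold.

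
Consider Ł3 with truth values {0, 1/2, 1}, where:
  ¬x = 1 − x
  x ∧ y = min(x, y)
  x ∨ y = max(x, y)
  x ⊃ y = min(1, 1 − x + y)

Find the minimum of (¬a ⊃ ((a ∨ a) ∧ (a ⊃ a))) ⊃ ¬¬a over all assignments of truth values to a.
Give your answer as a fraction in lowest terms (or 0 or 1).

Take a = 1/2:
¬a = ¬1/2 = 1/2
a ∨ a = 1/2 ∨ 1/2 = 1/2
a ⊃ a = 1/2 ⊃ 1/2 = 1
(a ∨ a) ∧ (a ⊃ a) = 1/2 ∧ 1 = 1/2
¬a ⊃ ((a ∨ a) ∧ (a ⊃ a)) = 1/2 ⊃ 1/2 = 1
¬a = ¬1/2 = 1/2
¬¬a = ¬1/2 = 1/2
(¬a ⊃ ((a ∨ a) ∧ (a ⊃ a))) ⊃ ¬¬a = 1 ⊃ 1/2 = 1/2
No assignment yields a value below 1/2, so this is the minimum.

1/2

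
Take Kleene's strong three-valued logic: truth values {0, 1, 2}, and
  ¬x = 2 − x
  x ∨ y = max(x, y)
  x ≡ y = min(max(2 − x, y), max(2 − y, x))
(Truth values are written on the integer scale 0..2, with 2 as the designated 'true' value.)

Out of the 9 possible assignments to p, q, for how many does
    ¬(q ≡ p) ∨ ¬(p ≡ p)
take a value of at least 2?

p = 0, q = 0 ↦ 0  <
p = 0, q = 1 ↦ 1  <
p = 0, q = 2 ↦ 2  ≥
p = 1, q = 0 ↦ 1  <
p = 1, q = 1 ↦ 1  <
p = 1, q = 2 ↦ 1  <
p = 2, q = 0 ↦ 2  ≥
p = 2, q = 1 ↦ 1  <
p = 2, q = 2 ↦ 0  <
So 2 of the 9 assignments meet the threshold.

2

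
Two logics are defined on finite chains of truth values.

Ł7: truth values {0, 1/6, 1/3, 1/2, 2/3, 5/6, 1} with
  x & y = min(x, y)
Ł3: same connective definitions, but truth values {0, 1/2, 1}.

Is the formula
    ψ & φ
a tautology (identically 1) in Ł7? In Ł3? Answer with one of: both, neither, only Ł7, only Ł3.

neither

In Ł7: at φ = 0, ψ = 0 the value is 0 — not a tautology.
In Ł3: at φ = 0, ψ = 0 the value is 0 — not a tautology.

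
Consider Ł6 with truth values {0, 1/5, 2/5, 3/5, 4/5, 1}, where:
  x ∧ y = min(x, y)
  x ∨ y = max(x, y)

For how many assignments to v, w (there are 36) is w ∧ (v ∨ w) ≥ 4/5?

12

value 1: 6 assignments (counts)
value 4/5: 6 assignments (counts)
value 3/5: 6 assignments
value 2/5: 6 assignments
value 1/5: 6 assignments
value 0: 6 assignments
So 12 of the 36 assignments meet the threshold.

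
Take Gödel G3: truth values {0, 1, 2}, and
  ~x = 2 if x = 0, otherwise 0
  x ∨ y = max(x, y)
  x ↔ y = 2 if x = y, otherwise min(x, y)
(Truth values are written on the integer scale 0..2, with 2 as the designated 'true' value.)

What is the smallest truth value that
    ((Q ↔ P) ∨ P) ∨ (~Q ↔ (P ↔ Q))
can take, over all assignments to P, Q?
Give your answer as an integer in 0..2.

1

Take P = 1, Q = 0:
Q ↔ P = 0 ↔ 1 = 0
(Q ↔ P) ∨ P = 0 ∨ 1 = 1
~Q = ~0 = 2
P ↔ Q = 1 ↔ 0 = 0
~Q ↔ (P ↔ Q) = 2 ↔ 0 = 0
((Q ↔ P) ∨ P) ∨ (~Q ↔ (P ↔ Q)) = 1 ∨ 0 = 1
No assignment yields a value below 1, so this is the minimum.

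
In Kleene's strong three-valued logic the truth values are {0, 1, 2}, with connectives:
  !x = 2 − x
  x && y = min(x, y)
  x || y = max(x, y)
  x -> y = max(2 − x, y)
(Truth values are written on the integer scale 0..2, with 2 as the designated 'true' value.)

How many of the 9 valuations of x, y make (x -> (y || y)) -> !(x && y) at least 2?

x = 0, y = 0 ↦ 2  ≥
x = 0, y = 1 ↦ 2  ≥
x = 0, y = 2 ↦ 2  ≥
x = 1, y = 0 ↦ 2  ≥
x = 1, y = 1 ↦ 1  <
x = 1, y = 2 ↦ 1  <
x = 2, y = 0 ↦ 2  ≥
x = 2, y = 1 ↦ 1  <
x = 2, y = 2 ↦ 0  <
So 5 of the 9 assignments meet the threshold.

5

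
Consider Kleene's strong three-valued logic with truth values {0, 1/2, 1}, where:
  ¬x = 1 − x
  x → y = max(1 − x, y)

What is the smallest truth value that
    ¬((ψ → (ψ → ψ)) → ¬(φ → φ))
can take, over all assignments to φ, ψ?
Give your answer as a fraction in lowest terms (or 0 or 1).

Take φ = 0, ψ = 1/2:
ψ → ψ = 1/2 → 1/2 = 1/2
ψ → (ψ → ψ) = 1/2 → 1/2 = 1/2
φ → φ = 0 → 0 = 1
¬(φ → φ) = ¬1 = 0
(ψ → (ψ → ψ)) → ¬(φ → φ) = 1/2 → 0 = 1/2
¬((ψ → (ψ → ψ)) → ¬(φ → φ)) = ¬1/2 = 1/2
No assignment yields a value below 1/2, so this is the minimum.

1/2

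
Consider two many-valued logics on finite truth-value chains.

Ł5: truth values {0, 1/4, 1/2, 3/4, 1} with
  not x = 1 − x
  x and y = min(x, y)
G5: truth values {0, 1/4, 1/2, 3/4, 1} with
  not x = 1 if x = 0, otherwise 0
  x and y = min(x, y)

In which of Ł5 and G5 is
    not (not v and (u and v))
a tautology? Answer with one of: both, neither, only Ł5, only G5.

In Ł5: at u = 1/4, v = 1/4 the value is 3/4 — not a tautology.
In G5: every assignment gives 1 — tautology.

only G5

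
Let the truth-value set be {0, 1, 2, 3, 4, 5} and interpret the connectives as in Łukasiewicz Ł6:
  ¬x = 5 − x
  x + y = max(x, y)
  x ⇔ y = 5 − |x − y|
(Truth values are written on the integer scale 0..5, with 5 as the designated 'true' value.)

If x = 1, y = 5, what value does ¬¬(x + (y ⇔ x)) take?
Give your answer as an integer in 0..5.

1

y ⇔ x = 5 ⇔ 1 = 1
x + (y ⇔ x) = 1 + 1 = 1
¬(x + (y ⇔ x)) = ¬1 = 4
¬¬(x + (y ⇔ x)) = ¬4 = 1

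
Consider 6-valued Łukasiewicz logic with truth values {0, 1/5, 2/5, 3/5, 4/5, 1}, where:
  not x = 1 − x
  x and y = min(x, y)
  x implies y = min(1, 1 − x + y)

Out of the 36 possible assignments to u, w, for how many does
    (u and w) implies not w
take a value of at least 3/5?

31

value 1: 24 assignments (counts)
value 4/5: 5 assignments (counts)
value 3/5: 2 assignments (counts)
value 2/5: 3 assignments
value 1/5: 1 assignment
value 0: 1 assignment
So 31 of the 36 assignments meet the threshold.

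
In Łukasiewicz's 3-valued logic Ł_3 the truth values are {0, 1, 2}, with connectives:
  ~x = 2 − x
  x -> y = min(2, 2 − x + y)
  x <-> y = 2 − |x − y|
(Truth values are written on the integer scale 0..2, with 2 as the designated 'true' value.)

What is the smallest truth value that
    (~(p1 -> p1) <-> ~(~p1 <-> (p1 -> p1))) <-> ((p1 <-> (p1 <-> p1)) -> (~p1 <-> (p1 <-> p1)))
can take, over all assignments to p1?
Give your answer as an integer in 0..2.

1

Take p1 = 1:
p1 -> p1 = 1 -> 1 = 2
~(p1 -> p1) = ~2 = 0
~p1 = ~1 = 1
p1 -> p1 = 1 -> 1 = 2
~p1 <-> (p1 -> p1) = 1 <-> 2 = 1
~(~p1 <-> (p1 -> p1)) = ~1 = 1
~(p1 -> p1) <-> ~(~p1 <-> (p1 -> p1)) = 0 <-> 1 = 1
p1 <-> p1 = 1 <-> 1 = 2
p1 <-> (p1 <-> p1) = 1 <-> 2 = 1
~p1 = ~1 = 1
p1 <-> p1 = 1 <-> 1 = 2
~p1 <-> (p1 <-> p1) = 1 <-> 2 = 1
(p1 <-> (p1 <-> p1)) -> (~p1 <-> (p1 <-> p1)) = 1 -> 1 = 2
(~(p1 -> p1) <-> ~(~p1 <-> (p1 -> p1))) <-> ((p1 <-> (p1 <-> p1)) -> (~p1 <-> (p1 <-> p1))) = 1 <-> 2 = 1
No assignment yields a value below 1, so this is the minimum.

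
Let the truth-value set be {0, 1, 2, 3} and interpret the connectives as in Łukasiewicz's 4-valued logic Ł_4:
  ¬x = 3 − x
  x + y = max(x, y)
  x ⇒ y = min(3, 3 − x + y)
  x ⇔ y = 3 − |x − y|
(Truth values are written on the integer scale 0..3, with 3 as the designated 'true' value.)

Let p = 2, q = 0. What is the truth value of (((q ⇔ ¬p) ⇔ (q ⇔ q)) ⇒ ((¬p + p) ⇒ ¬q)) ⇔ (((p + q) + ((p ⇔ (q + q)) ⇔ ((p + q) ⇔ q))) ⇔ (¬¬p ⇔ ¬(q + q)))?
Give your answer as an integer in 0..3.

2

¬p = ¬2 = 1
q ⇔ ¬p = 0 ⇔ 1 = 2
q ⇔ q = 0 ⇔ 0 = 3
(q ⇔ ¬p) ⇔ (q ⇔ q) = 2 ⇔ 3 = 2
¬p = ¬2 = 1
¬p + p = 1 + 2 = 2
¬q = ¬0 = 3
(¬p + p) ⇒ ¬q = 2 ⇒ 3 = 3
((q ⇔ ¬p) ⇔ (q ⇔ q)) ⇒ ((¬p + p) ⇒ ¬q) = 2 ⇒ 3 = 3
p + q = 2 + 0 = 2
q + q = 0 + 0 = 0
p ⇔ (q + q) = 2 ⇔ 0 = 1
p + q = 2 + 0 = 2
(p + q) ⇔ q = 2 ⇔ 0 = 1
(p ⇔ (q + q)) ⇔ ((p + q) ⇔ q) = 1 ⇔ 1 = 3
(p + q) + ((p ⇔ (q + q)) ⇔ ((p + q) ⇔ q)) = 2 + 3 = 3
¬p = ¬2 = 1
¬¬p = ¬1 = 2
q + q = 0 + 0 = 0
¬(q + q) = ¬0 = 3
¬¬p ⇔ ¬(q + q) = 2 ⇔ 3 = 2
((p + q) + ((p ⇔ (q + q)) ⇔ ((p + q) ⇔ q))) ⇔ (¬¬p ⇔ ¬(q + q)) = 3 ⇔ 2 = 2
(((q ⇔ ¬p) ⇔ (q ⇔ q)) ⇒ ((¬p + p) ⇒ ¬q)) ⇔ (((p + q) + ((p ⇔ (q + q)) ⇔ ((p + q) ⇔ q))) ⇔ (¬¬p ⇔ ¬(q + q))) = 3 ⇔ 2 = 2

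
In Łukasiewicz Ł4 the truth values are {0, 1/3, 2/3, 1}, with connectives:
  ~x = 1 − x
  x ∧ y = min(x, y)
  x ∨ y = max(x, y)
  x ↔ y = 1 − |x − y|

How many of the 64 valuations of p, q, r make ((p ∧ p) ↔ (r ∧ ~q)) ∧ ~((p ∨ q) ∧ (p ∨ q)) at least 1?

1

value 1: 1 assignment (counts)
value 2/3: 10 assignments
value 1/3: 24 assignments
value 0: 29 assignments
So 1 of the 64 assignments meets the threshold.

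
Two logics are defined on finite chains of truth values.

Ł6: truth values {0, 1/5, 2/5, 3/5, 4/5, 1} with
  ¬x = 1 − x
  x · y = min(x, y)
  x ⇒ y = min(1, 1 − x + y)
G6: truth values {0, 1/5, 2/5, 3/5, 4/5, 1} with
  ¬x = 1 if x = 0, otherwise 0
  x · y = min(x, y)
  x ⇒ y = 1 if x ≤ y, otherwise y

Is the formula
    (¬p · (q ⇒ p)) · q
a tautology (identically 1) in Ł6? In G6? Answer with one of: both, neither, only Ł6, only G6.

neither

In Ł6: at p = 0, q = 0 the value is 0 — not a tautology.
In G6: at p = 0, q = 0 the value is 0 — not a tautology.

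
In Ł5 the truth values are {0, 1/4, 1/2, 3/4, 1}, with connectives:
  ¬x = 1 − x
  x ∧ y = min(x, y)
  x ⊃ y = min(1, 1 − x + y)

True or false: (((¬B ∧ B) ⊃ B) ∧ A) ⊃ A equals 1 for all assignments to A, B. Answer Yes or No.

At A = 1/4, B = 1/2, for instance:
¬B = ¬1/2 = 1/2
¬B ∧ B = 1/2 ∧ 1/2 = 1/2
(¬B ∧ B) ⊃ B = 1/2 ⊃ 1/2 = 1
((¬B ∧ B) ⊃ B) ∧ A = 1 ∧ 1/4 = 1/4
(((¬B ∧ B) ⊃ B) ∧ A) ⊃ A = 1/4 ⊃ 1/4 = 1
and checking the remaining 24 assignments likewise gives ≥ 1 in every case.

Yes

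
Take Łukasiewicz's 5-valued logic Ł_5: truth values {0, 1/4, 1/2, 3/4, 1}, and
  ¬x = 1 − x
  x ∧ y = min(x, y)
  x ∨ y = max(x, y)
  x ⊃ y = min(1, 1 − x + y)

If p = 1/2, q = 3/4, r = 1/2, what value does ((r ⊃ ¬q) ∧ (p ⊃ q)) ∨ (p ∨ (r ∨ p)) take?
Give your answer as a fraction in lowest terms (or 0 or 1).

3/4

¬q = ¬3/4 = 1/4
r ⊃ ¬q = 1/2 ⊃ 1/4 = 3/4
p ⊃ q = 1/2 ⊃ 3/4 = 1
(r ⊃ ¬q) ∧ (p ⊃ q) = 3/4 ∧ 1 = 3/4
r ∨ p = 1/2 ∨ 1/2 = 1/2
p ∨ (r ∨ p) = 1/2 ∨ 1/2 = 1/2
((r ⊃ ¬q) ∧ (p ⊃ q)) ∨ (p ∨ (r ∨ p)) = 3/4 ∨ 1/2 = 3/4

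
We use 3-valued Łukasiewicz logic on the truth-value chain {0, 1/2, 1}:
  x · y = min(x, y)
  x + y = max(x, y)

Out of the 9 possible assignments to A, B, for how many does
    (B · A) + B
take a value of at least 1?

3

A = 0, B = 0 ↦ 0  <
A = 0, B = 1/2 ↦ 1/2  <
A = 0, B = 1 ↦ 1  ≥
A = 1/2, B = 0 ↦ 0  <
A = 1/2, B = 1/2 ↦ 1/2  <
A = 1/2, B = 1 ↦ 1  ≥
A = 1, B = 0 ↦ 0  <
A = 1, B = 1/2 ↦ 1/2  <
A = 1, B = 1 ↦ 1  ≥
So 3 of the 9 assignments meet the threshold.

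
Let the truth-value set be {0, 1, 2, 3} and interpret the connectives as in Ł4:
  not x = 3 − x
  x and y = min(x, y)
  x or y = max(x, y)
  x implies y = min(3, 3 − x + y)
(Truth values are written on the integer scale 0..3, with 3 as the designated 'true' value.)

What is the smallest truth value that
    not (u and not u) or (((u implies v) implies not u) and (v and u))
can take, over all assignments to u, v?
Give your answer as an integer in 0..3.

Take u = 1, v = 0:
not u = not 1 = 2
u and not u = 1 and 2 = 1
not (u and not u) = not 1 = 2
u implies v = 1 implies 0 = 2
not u = not 1 = 2
(u implies v) implies not u = 2 implies 2 = 3
v and u = 0 and 1 = 0
((u implies v) implies not u) and (v and u) = 3 and 0 = 0
not (u and not u) or (((u implies v) implies not u) and (v and u)) = 2 or 0 = 2
No assignment yields a value below 2, so this is the minimum.

2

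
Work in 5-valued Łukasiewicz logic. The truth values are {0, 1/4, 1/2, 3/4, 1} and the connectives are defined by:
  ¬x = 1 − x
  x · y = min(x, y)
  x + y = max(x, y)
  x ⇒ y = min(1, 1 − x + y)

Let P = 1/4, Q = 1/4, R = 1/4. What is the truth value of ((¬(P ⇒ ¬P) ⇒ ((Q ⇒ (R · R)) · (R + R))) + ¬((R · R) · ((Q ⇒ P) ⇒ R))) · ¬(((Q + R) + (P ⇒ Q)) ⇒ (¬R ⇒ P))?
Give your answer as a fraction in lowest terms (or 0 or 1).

¬P = ¬1/4 = 3/4
P ⇒ ¬P = 1/4 ⇒ 3/4 = 1
¬(P ⇒ ¬P) = ¬1 = 0
R · R = 1/4 · 1/4 = 1/4
Q ⇒ (R · R) = 1/4 ⇒ 1/4 = 1
R + R = 1/4 + 1/4 = 1/4
(Q ⇒ (R · R)) · (R + R) = 1 · 1/4 = 1/4
¬(P ⇒ ¬P) ⇒ ((Q ⇒ (R · R)) · (R + R)) = 0 ⇒ 1/4 = 1
R · R = 1/4 · 1/4 = 1/4
Q ⇒ P = 1/4 ⇒ 1/4 = 1
(Q ⇒ P) ⇒ R = 1 ⇒ 1/4 = 1/4
(R · R) · ((Q ⇒ P) ⇒ R) = 1/4 · 1/4 = 1/4
¬((R · R) · ((Q ⇒ P) ⇒ R)) = ¬1/4 = 3/4
(¬(P ⇒ ¬P) ⇒ ((Q ⇒ (R · R)) · (R + R))) + ¬((R · R) · ((Q ⇒ P) ⇒ R)) = 1 + 3/4 = 1
Q + R = 1/4 + 1/4 = 1/4
P ⇒ Q = 1/4 ⇒ 1/4 = 1
(Q + R) + (P ⇒ Q) = 1/4 + 1 = 1
¬R = ¬1/4 = 3/4
¬R ⇒ P = 3/4 ⇒ 1/4 = 1/2
((Q + R) + (P ⇒ Q)) ⇒ (¬R ⇒ P) = 1 ⇒ 1/2 = 1/2
¬(((Q + R) + (P ⇒ Q)) ⇒ (¬R ⇒ P)) = ¬1/2 = 1/2
((¬(P ⇒ ¬P) ⇒ ((Q ⇒ (R · R)) · (R + R))) + ¬((R · R) · ((Q ⇒ P) ⇒ R))) · ¬(((Q + R) + (P ⇒ Q)) ⇒ (¬R ⇒ P)) = 1 · 1/2 = 1/2

1/2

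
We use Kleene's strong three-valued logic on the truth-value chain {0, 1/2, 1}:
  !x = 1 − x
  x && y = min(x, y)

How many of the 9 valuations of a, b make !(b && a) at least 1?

5

a = 0, b = 0 ↦ 1  ≥
a = 0, b = 1/2 ↦ 1  ≥
a = 0, b = 1 ↦ 1  ≥
a = 1/2, b = 0 ↦ 1  ≥
a = 1/2, b = 1/2 ↦ 1/2  <
a = 1/2, b = 1 ↦ 1/2  <
a = 1, b = 0 ↦ 1  ≥
a = 1, b = 1/2 ↦ 1/2  <
a = 1, b = 1 ↦ 0  <
So 5 of the 9 assignments meet the threshold.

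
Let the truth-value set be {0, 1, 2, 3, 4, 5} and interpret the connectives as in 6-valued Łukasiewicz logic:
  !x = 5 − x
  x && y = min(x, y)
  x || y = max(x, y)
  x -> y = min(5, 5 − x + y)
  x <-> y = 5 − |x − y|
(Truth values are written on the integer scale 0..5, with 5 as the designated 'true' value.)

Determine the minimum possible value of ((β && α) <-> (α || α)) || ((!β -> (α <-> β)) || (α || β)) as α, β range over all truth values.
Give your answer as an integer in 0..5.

Take α = 2, β = 0:
β && α = 0 && 2 = 0
α || α = 2 || 2 = 2
(β && α) <-> (α || α) = 0 <-> 2 = 3
!β = !0 = 5
α <-> β = 2 <-> 0 = 3
!β -> (α <-> β) = 5 -> 3 = 3
α || β = 2 || 0 = 2
(!β -> (α <-> β)) || (α || β) = 3 || 2 = 3
((β && α) <-> (α || α)) || ((!β -> (α <-> β)) || (α || β)) = 3 || 3 = 3
No assignment yields a value below 3, so this is the minimum.

3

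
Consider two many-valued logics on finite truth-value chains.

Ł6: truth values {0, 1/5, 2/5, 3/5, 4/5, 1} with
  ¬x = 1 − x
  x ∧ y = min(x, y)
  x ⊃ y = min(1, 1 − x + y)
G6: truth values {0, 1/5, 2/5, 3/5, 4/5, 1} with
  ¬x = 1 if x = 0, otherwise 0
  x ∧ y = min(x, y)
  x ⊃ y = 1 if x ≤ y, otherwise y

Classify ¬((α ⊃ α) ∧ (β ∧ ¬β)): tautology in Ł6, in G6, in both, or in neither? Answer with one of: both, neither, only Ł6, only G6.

only G6

In Ł6: at α = 0, β = 1/5 the value is 4/5 — not a tautology.
In G6: every assignment gives 1 — tautology.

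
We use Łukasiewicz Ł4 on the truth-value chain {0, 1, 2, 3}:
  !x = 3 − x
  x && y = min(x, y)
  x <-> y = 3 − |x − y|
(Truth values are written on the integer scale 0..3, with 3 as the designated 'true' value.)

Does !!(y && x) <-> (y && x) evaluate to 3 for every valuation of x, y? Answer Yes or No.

Yes

x = 0, y = 0 ↦ 3
x = 0, y = 1 ↦ 3
x = 0, y = 2 ↦ 3
x = 0, y = 3 ↦ 3
x = 1, y = 0 ↦ 3
x = 1, y = 1 ↦ 3
x = 1, y = 2 ↦ 3
x = 1, y = 3 ↦ 3
x = 2, y = 0 ↦ 3
x = 2, y = 1 ↦ 3
x = 2, y = 2 ↦ 3
x = 2, y = 3 ↦ 3
x = 3, y = 0 ↦ 3
x = 3, y = 1 ↦ 3
x = 3, y = 2 ↦ 3
x = 3, y = 3 ↦ 3
Every assignment gives a value ≥ 3.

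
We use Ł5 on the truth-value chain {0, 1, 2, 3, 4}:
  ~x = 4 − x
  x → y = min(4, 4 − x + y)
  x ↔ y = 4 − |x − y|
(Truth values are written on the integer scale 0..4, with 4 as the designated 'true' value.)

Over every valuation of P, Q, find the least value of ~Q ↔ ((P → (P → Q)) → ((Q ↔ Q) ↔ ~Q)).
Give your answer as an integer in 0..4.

Take P = 4, Q = 2:
~Q = ~2 = 2
P → Q = 4 → 2 = 2
P → (P → Q) = 4 → 2 = 2
Q ↔ Q = 2 ↔ 2 = 4
~Q = ~2 = 2
(Q ↔ Q) ↔ ~Q = 4 ↔ 2 = 2
(P → (P → Q)) → ((Q ↔ Q) ↔ ~Q) = 2 → 2 = 4
~Q ↔ ((P → (P → Q)) → ((Q ↔ Q) ↔ ~Q)) = 2 ↔ 4 = 2
No assignment yields a value below 2, so this is the minimum.

2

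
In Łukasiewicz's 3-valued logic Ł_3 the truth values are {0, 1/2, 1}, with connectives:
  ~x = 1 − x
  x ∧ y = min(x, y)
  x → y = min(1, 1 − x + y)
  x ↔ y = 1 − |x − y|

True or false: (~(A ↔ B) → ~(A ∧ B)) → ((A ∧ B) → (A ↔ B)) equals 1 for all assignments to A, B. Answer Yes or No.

Yes

A = 0, B = 0 ↦ 1
A = 0, B = 1/2 ↦ 1
A = 0, B = 1 ↦ 1
A = 1/2, B = 0 ↦ 1
A = 1/2, B = 1/2 ↦ 1
A = 1/2, B = 1 ↦ 1
A = 1, B = 0 ↦ 1
A = 1, B = 1/2 ↦ 1
A = 1, B = 1 ↦ 1
Every assignment gives a value ≥ 1.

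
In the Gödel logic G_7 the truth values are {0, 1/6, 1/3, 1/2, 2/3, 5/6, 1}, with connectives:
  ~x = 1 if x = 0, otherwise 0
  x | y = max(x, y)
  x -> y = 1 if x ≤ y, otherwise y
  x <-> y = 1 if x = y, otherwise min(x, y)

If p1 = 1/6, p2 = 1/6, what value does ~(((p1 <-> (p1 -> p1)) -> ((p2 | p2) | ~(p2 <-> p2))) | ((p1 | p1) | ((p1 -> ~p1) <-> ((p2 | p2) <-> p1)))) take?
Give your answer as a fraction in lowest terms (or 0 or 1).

0

p1 -> p1 = 1/6 -> 1/6 = 1
p1 <-> (p1 -> p1) = 1/6 <-> 1 = 1/6
p2 | p2 = 1/6 | 1/6 = 1/6
p2 <-> p2 = 1/6 <-> 1/6 = 1
~(p2 <-> p2) = ~1 = 0
(p2 | p2) | ~(p2 <-> p2) = 1/6 | 0 = 1/6
(p1 <-> (p1 -> p1)) -> ((p2 | p2) | ~(p2 <-> p2)) = 1/6 -> 1/6 = 1
p1 | p1 = 1/6 | 1/6 = 1/6
~p1 = ~1/6 = 0
p1 -> ~p1 = 1/6 -> 0 = 0
p2 | p2 = 1/6 | 1/6 = 1/6
(p2 | p2) <-> p1 = 1/6 <-> 1/6 = 1
(p1 -> ~p1) <-> ((p2 | p2) <-> p1) = 0 <-> 1 = 0
(p1 | p1) | ((p1 -> ~p1) <-> ((p2 | p2) <-> p1)) = 1/6 | 0 = 1/6
((p1 <-> (p1 -> p1)) -> ((p2 | p2) | ~(p2 <-> p2))) | ((p1 | p1) | ((p1 -> ~p1) <-> ((p2 | p2) <-> p1))) = 1 | 1/6 = 1
~(((p1 <-> (p1 -> p1)) -> ((p2 | p2) | ~(p2 <-> p2))) | ((p1 | p1) | ((p1 -> ~p1) <-> ((p2 | p2) <-> p1)))) = ~1 = 0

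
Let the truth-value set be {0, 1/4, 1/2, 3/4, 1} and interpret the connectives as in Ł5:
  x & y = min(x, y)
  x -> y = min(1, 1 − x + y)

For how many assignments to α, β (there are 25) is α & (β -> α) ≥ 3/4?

10

value 1: 5 assignments (counts)
value 3/4: 5 assignments (counts)
value 1/2: 5 assignments
value 1/4: 5 assignments
value 0: 5 assignments
So 10 of the 25 assignments meet the threshold.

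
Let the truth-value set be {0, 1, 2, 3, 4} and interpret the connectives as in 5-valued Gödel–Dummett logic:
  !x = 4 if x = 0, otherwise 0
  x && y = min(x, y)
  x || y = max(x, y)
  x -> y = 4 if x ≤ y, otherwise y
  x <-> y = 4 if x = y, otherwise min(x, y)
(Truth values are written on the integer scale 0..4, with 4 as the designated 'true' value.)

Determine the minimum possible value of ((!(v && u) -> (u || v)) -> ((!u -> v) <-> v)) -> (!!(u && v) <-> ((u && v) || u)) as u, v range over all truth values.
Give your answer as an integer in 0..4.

Take u = 1, v = 2:
v && u = 2 && 1 = 1
!(v && u) = !1 = 0
u || v = 1 || 2 = 2
!(v && u) -> (u || v) = 0 -> 2 = 4
!u = !1 = 0
!u -> v = 0 -> 2 = 4
(!u -> v) <-> v = 4 <-> 2 = 2
(!(v && u) -> (u || v)) -> ((!u -> v) <-> v) = 4 -> 2 = 2
u && v = 1 && 2 = 1
!(u && v) = !1 = 0
!!(u && v) = !0 = 4
u && v = 1 && 2 = 1
(u && v) || u = 1 || 1 = 1
!!(u && v) <-> ((u && v) || u) = 4 <-> 1 = 1
((!(v && u) -> (u || v)) -> ((!u -> v) <-> v)) -> (!!(u && v) <-> ((u && v) || u)) = 2 -> 1 = 1
No assignment yields a value below 1, so this is the minimum.

1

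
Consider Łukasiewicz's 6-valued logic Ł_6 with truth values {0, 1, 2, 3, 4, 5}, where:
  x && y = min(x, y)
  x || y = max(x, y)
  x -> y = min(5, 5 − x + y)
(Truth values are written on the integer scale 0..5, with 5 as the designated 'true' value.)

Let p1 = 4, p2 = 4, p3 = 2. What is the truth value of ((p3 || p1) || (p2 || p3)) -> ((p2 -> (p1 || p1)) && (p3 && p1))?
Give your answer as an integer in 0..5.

3

p3 || p1 = 2 || 4 = 4
p2 || p3 = 4 || 2 = 4
(p3 || p1) || (p2 || p3) = 4 || 4 = 4
p1 || p1 = 4 || 4 = 4
p2 -> (p1 || p1) = 4 -> 4 = 5
p3 && p1 = 2 && 4 = 2
(p2 -> (p1 || p1)) && (p3 && p1) = 5 && 2 = 2
((p3 || p1) || (p2 || p3)) -> ((p2 -> (p1 || p1)) && (p3 && p1)) = 4 -> 2 = 3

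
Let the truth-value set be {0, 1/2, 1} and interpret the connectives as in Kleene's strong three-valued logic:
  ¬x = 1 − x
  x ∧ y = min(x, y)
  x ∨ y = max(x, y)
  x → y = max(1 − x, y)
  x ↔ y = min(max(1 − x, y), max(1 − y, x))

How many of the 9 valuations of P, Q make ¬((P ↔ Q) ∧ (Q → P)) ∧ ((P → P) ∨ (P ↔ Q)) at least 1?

P = 0, Q = 0 ↦ 0  <
P = 0, Q = 1/2 ↦ 1/2  <
P = 0, Q = 1 ↦ 1  ≥
P = 1/2, Q = 0 ↦ 1/2  <
P = 1/2, Q = 1/2 ↦ 1/2  <
P = 1/2, Q = 1 ↦ 1/2  <
P = 1, Q = 0 ↦ 1  ≥
P = 1, Q = 1/2 ↦ 1/2  <
P = 1, Q = 1 ↦ 0  <
So 2 of the 9 assignments meet the threshold.

2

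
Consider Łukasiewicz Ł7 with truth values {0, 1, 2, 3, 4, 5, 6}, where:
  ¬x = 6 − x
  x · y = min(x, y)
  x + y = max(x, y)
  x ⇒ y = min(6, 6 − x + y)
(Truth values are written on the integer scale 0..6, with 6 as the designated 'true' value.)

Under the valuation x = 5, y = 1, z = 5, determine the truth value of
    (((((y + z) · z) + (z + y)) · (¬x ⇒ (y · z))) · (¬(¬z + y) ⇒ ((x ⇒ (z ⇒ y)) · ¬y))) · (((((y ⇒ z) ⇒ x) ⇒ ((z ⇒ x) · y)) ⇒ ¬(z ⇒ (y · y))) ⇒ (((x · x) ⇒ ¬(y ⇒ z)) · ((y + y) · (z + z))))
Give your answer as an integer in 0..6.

1

y + z = 1 + 5 = 5
(y + z) · z = 5 · 5 = 5
z + y = 5 + 1 = 5
((y + z) · z) + (z + y) = 5 + 5 = 5
¬x = ¬5 = 1
y · z = 1 · 5 = 1
¬x ⇒ (y · z) = 1 ⇒ 1 = 6
(((y + z) · z) + (z + y)) · (¬x ⇒ (y · z)) = 5 · 6 = 5
¬z = ¬5 = 1
¬z + y = 1 + 1 = 1
¬(¬z + y) = ¬1 = 5
z ⇒ y = 5 ⇒ 1 = 2
x ⇒ (z ⇒ y) = 5 ⇒ 2 = 3
¬y = ¬1 = 5
(x ⇒ (z ⇒ y)) · ¬y = 3 · 5 = 3
¬(¬z + y) ⇒ ((x ⇒ (z ⇒ y)) · ¬y) = 5 ⇒ 3 = 4
((((y + z) · z) + (z + y)) · (¬x ⇒ (y · z))) · (¬(¬z + y) ⇒ ((x ⇒ (z ⇒ y)) · ¬y)) = 5 · 4 = 4
y ⇒ z = 1 ⇒ 5 = 6
(y ⇒ z) ⇒ x = 6 ⇒ 5 = 5
z ⇒ x = 5 ⇒ 5 = 6
(z ⇒ x) · y = 6 · 1 = 1
((y ⇒ z) ⇒ x) ⇒ ((z ⇒ x) · y) = 5 ⇒ 1 = 2
y · y = 1 · 1 = 1
z ⇒ (y · y) = 5 ⇒ 1 = 2
¬(z ⇒ (y · y)) = ¬2 = 4
(((y ⇒ z) ⇒ x) ⇒ ((z ⇒ x) · y)) ⇒ ¬(z ⇒ (y · y)) = 2 ⇒ 4 = 6
x · x = 5 · 5 = 5
y ⇒ z = 1 ⇒ 5 = 6
¬(y ⇒ z) = ¬6 = 0
(x · x) ⇒ ¬(y ⇒ z) = 5 ⇒ 0 = 1
y + y = 1 + 1 = 1
z + z = 5 + 5 = 5
(y + y) · (z + z) = 1 · 5 = 1
((x · x) ⇒ ¬(y ⇒ z)) · ((y + y) · (z + z)) = 1 · 1 = 1
((((y ⇒ z) ⇒ x) ⇒ ((z ⇒ x) · y)) ⇒ ¬(z ⇒ (y · y))) ⇒ (((x · x) ⇒ ¬(y ⇒ z)) · ((y + y) · (z + z))) = 6 ⇒ 1 = 1
(((((y + z) · z) + (z + y)) · (¬x ⇒ (y · z))) · (¬(¬z + y) ⇒ ((x ⇒ (z ⇒ y)) · ¬y))) · (((((y ⇒ z) ⇒ x) ⇒ ((z ⇒ x) · y)) ⇒ ¬(z ⇒ (y · y))) ⇒ (((x · x) ⇒ ¬(y ⇒ z)) · ((y + y) · (z + z)))) = 4 · 1 = 1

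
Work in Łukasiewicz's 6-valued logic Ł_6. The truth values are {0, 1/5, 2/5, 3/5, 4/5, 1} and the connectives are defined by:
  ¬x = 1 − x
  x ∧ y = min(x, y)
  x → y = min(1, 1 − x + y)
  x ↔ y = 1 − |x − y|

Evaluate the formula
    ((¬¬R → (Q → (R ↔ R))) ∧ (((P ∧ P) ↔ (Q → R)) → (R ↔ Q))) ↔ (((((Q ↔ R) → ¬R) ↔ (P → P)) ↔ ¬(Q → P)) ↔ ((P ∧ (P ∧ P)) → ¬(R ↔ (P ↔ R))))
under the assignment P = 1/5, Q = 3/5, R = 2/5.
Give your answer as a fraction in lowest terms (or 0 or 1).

3/5

¬R = ¬2/5 = 3/5
¬¬R = ¬3/5 = 2/5
R ↔ R = 2/5 ↔ 2/5 = 1
Q → (R ↔ R) = 3/5 → 1 = 1
¬¬R → (Q → (R ↔ R)) = 2/5 → 1 = 1
P ∧ P = 1/5 ∧ 1/5 = 1/5
Q → R = 3/5 → 2/5 = 4/5
(P ∧ P) ↔ (Q → R) = 1/5 ↔ 4/5 = 2/5
R ↔ Q = 2/5 ↔ 3/5 = 4/5
((P ∧ P) ↔ (Q → R)) → (R ↔ Q) = 2/5 → 4/5 = 1
(¬¬R → (Q → (R ↔ R))) ∧ (((P ∧ P) ↔ (Q → R)) → (R ↔ Q)) = 1 ∧ 1 = 1
Q ↔ R = 3/5 ↔ 2/5 = 4/5
¬R = ¬2/5 = 3/5
(Q ↔ R) → ¬R = 4/5 → 3/5 = 4/5
P → P = 1/5 → 1/5 = 1
((Q ↔ R) → ¬R) ↔ (P → P) = 4/5 ↔ 1 = 4/5
Q → P = 3/5 → 1/5 = 3/5
¬(Q → P) = ¬3/5 = 2/5
(((Q ↔ R) → ¬R) ↔ (P → P)) ↔ ¬(Q → P) = 4/5 ↔ 2/5 = 3/5
P ∧ P = 1/5 ∧ 1/5 = 1/5
P ∧ (P ∧ P) = 1/5 ∧ 1/5 = 1/5
P ↔ R = 1/5 ↔ 2/5 = 4/5
R ↔ (P ↔ R) = 2/5 ↔ 4/5 = 3/5
¬(R ↔ (P ↔ R)) = ¬3/5 = 2/5
(P ∧ (P ∧ P)) → ¬(R ↔ (P ↔ R)) = 1/5 → 2/5 = 1
((((Q ↔ R) → ¬R) ↔ (P → P)) ↔ ¬(Q → P)) ↔ ((P ∧ (P ∧ P)) → ¬(R ↔ (P ↔ R))) = 3/5 ↔ 1 = 3/5
((¬¬R → (Q → (R ↔ R))) ∧ (((P ∧ P) ↔ (Q → R)) → (R ↔ Q))) ↔ (((((Q ↔ R) → ¬R) ↔ (P → P)) ↔ ¬(Q → P)) ↔ ((P ∧ (P ∧ P)) → ¬(R ↔ (P ↔ R)))) = 1 ↔ 3/5 = 3/5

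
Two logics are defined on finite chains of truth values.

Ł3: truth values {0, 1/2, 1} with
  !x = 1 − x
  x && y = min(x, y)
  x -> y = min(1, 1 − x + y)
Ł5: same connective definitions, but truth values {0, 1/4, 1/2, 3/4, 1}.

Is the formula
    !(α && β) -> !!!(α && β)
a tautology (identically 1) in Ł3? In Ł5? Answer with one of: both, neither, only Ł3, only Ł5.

both

In Ł3: every assignment gives 1 — tautology.
In Ł5: every assignment gives 1 — tautology.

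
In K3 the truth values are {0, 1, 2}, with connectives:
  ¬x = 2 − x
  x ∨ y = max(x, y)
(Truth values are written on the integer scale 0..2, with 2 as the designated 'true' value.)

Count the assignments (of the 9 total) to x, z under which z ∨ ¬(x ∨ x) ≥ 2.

x = 0, z = 0 ↦ 2  ≥
x = 0, z = 1 ↦ 2  ≥
x = 0, z = 2 ↦ 2  ≥
x = 1, z = 0 ↦ 1  <
x = 1, z = 1 ↦ 1  <
x = 1, z = 2 ↦ 2  ≥
x = 2, z = 0 ↦ 0  <
x = 2, z = 1 ↦ 1  <
x = 2, z = 2 ↦ 2  ≥
So 5 of the 9 assignments meet the threshold.

5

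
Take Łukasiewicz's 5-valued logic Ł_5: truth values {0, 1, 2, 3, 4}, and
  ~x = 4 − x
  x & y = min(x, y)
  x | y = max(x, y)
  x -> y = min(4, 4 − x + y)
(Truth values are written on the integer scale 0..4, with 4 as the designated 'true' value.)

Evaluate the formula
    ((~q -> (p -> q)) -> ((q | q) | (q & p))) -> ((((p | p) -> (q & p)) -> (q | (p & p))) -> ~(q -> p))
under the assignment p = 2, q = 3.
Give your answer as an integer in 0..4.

~q = ~3 = 1
p -> q = 2 -> 3 = 4
~q -> (p -> q) = 1 -> 4 = 4
q | q = 3 | 3 = 3
q & p = 3 & 2 = 2
(q | q) | (q & p) = 3 | 2 = 3
(~q -> (p -> q)) -> ((q | q) | (q & p)) = 4 -> 3 = 3
p | p = 2 | 2 = 2
q & p = 3 & 2 = 2
(p | p) -> (q & p) = 2 -> 2 = 4
p & p = 2 & 2 = 2
q | (p & p) = 3 | 2 = 3
((p | p) -> (q & p)) -> (q | (p & p)) = 4 -> 3 = 3
q -> p = 3 -> 2 = 3
~(q -> p) = ~3 = 1
(((p | p) -> (q & p)) -> (q | (p & p))) -> ~(q -> p) = 3 -> 1 = 2
((~q -> (p -> q)) -> ((q | q) | (q & p))) -> ((((p | p) -> (q & p)) -> (q | (p & p))) -> ~(q -> p)) = 3 -> 2 = 3

3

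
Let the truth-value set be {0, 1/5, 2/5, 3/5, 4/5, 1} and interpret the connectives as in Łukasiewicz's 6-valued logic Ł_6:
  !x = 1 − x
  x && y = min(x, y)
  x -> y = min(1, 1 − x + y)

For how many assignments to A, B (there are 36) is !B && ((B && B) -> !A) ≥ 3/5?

value 1: 6 assignments (counts)
value 4/5: 6 assignments (counts)
value 3/5: 6 assignments (counts)
value 2/5: 6 assignments
value 1/5: 6 assignments
value 0: 6 assignments
So 18 of the 36 assignments meet the threshold.

18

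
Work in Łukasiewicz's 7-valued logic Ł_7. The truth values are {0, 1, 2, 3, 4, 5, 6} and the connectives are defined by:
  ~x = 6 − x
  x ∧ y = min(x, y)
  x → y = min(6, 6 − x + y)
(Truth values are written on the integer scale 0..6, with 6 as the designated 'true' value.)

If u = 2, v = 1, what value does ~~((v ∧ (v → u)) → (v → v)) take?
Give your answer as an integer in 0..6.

6

v → u = 1 → 2 = 6
v ∧ (v → u) = 1 ∧ 6 = 1
v → v = 1 → 1 = 6
(v ∧ (v → u)) → (v → v) = 1 → 6 = 6
~((v ∧ (v → u)) → (v → v)) = ~6 = 0
~~((v ∧ (v → u)) → (v → v)) = ~0 = 6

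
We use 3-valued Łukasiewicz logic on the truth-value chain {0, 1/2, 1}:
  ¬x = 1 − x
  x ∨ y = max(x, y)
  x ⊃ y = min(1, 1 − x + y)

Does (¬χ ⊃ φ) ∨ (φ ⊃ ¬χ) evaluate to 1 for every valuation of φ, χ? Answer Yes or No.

φ = 0, χ = 0 ↦ 1
φ = 0, χ = 1/2 ↦ 1
φ = 0, χ = 1 ↦ 1
φ = 1/2, χ = 0 ↦ 1
φ = 1/2, χ = 1/2 ↦ 1
φ = 1/2, χ = 1 ↦ 1
φ = 1, χ = 0 ↦ 1
φ = 1, χ = 1/2 ↦ 1
φ = 1, χ = 1 ↦ 1
Every assignment gives a value ≥ 1.

Yes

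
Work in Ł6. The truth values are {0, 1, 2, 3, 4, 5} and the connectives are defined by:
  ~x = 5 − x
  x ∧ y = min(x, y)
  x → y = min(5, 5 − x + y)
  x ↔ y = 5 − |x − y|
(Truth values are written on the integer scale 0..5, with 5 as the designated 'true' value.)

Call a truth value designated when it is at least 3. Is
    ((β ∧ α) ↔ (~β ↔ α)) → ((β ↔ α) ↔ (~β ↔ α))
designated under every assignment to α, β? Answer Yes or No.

Counterexample: take α = 0, β = 0.
β ∧ α = 0 ∧ 0 = 0
~β = ~0 = 5
~β ↔ α = 5 ↔ 0 = 0
(β ∧ α) ↔ (~β ↔ α) = 0 ↔ 0 = 5
β ↔ α = 0 ↔ 0 = 5
~β = ~0 = 5
~β ↔ α = 5 ↔ 0 = 0
(β ↔ α) ↔ (~β ↔ α) = 5 ↔ 0 = 0
((β ∧ α) ↔ (~β ↔ α)) → ((β ↔ α) ↔ (~β ↔ α)) = 5 → 0 = 0
This gives 0, which is below 3.

No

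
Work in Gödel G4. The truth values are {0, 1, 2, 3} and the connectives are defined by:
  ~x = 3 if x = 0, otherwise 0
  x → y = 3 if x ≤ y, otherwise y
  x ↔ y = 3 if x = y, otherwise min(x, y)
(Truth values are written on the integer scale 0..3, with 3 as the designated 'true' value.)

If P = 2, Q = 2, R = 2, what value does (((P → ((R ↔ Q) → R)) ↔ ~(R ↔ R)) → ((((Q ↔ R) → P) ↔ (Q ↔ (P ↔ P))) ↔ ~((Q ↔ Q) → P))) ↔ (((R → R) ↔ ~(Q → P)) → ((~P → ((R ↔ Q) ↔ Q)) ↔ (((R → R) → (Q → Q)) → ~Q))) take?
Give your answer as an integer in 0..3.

R ↔ Q = 2 ↔ 2 = 3
(R ↔ Q) → R = 3 → 2 = 2
P → ((R ↔ Q) → R) = 2 → 2 = 3
R ↔ R = 2 ↔ 2 = 3
~(R ↔ R) = ~3 = 0
(P → ((R ↔ Q) → R)) ↔ ~(R ↔ R) = 3 ↔ 0 = 0
Q ↔ R = 2 ↔ 2 = 3
(Q ↔ R) → P = 3 → 2 = 2
P ↔ P = 2 ↔ 2 = 3
Q ↔ (P ↔ P) = 2 ↔ 3 = 2
((Q ↔ R) → P) ↔ (Q ↔ (P ↔ P)) = 2 ↔ 2 = 3
Q ↔ Q = 2 ↔ 2 = 3
(Q ↔ Q) → P = 3 → 2 = 2
~((Q ↔ Q) → P) = ~2 = 0
(((Q ↔ R) → P) ↔ (Q ↔ (P ↔ P))) ↔ ~((Q ↔ Q) → P) = 3 ↔ 0 = 0
((P → ((R ↔ Q) → R)) ↔ ~(R ↔ R)) → ((((Q ↔ R) → P) ↔ (Q ↔ (P ↔ P))) ↔ ~((Q ↔ Q) → P)) = 0 → 0 = 3
R → R = 2 → 2 = 3
Q → P = 2 → 2 = 3
~(Q → P) = ~3 = 0
(R → R) ↔ ~(Q → P) = 3 ↔ 0 = 0
~P = ~2 = 0
R ↔ Q = 2 ↔ 2 = 3
(R ↔ Q) ↔ Q = 3 ↔ 2 = 2
~P → ((R ↔ Q) ↔ Q) = 0 → 2 = 3
R → R = 2 → 2 = 3
Q → Q = 2 → 2 = 3
(R → R) → (Q → Q) = 3 → 3 = 3
~Q = ~2 = 0
((R → R) → (Q → Q)) → ~Q = 3 → 0 = 0
(~P → ((R ↔ Q) ↔ Q)) ↔ (((R → R) → (Q → Q)) → ~Q) = 3 ↔ 0 = 0
((R → R) ↔ ~(Q → P)) → ((~P → ((R ↔ Q) ↔ Q)) ↔ (((R → R) → (Q → Q)) → ~Q)) = 0 → 0 = 3
(((P → ((R ↔ Q) → R)) ↔ ~(R ↔ R)) → ((((Q ↔ R) → P) ↔ (Q ↔ (P ↔ P))) ↔ ~((Q ↔ Q) → P))) ↔ (((R → R) ↔ ~(Q → P)) → ((~P → ((R ↔ Q) ↔ Q)) ↔ (((R → R) → (Q → Q)) → ~Q))) = 3 ↔ 3 = 3

3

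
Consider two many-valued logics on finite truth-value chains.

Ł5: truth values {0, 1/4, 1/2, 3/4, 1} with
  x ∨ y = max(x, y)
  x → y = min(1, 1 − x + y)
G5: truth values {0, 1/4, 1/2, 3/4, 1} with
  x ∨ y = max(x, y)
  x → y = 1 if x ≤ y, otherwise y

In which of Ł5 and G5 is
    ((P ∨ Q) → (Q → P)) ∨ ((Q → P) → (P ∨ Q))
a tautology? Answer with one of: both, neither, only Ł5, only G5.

In Ł5: every assignment gives 1 — tautology.
In G5: every assignment gives 1 — tautology.

both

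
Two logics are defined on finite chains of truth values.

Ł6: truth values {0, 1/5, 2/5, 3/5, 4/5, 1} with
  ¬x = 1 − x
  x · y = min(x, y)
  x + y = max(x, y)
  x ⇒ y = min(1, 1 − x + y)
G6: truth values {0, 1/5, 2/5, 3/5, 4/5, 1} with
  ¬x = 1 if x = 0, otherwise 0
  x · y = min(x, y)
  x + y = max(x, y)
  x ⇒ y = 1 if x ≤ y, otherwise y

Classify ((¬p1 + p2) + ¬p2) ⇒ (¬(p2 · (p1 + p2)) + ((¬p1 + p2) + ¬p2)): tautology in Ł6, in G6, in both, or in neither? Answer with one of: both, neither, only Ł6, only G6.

In Ł6: every assignment gives 1 — tautology.
In G6: every assignment gives 1 — tautology.

both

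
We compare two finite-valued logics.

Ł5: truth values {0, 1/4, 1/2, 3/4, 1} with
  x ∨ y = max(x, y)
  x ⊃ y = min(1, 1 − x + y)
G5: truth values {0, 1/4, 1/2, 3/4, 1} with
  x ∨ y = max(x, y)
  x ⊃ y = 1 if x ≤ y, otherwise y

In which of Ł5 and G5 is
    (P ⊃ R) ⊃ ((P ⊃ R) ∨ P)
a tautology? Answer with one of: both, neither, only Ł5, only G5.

both

In Ł5: every assignment gives 1 — tautology.
In G5: every assignment gives 1 — tautology.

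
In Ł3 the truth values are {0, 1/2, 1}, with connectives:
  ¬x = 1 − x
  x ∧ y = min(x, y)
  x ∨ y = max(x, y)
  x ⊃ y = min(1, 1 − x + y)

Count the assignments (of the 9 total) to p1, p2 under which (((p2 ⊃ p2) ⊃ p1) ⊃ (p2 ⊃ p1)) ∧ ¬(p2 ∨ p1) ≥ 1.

1

p1 = 0, p2 = 0 ↦ 1  ≥
p1 = 0, p2 = 1/2 ↦ 1/2  <
p1 = 0, p2 = 1 ↦ 0  <
p1 = 1/2, p2 = 0 ↦ 1/2  <
p1 = 1/2, p2 = 1/2 ↦ 1/2  <
p1 = 1/2, p2 = 1 ↦ 0  <
p1 = 1, p2 = 0 ↦ 0  <
p1 = 1, p2 = 1/2 ↦ 0  <
p1 = 1, p2 = 1 ↦ 0  <
So 1 of the 9 assignments meets the threshold.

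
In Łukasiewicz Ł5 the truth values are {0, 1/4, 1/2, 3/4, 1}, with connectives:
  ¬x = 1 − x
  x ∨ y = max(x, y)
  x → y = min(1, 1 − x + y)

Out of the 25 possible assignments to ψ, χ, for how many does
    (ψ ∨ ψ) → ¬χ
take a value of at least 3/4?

value 1: 15 assignments (counts)
value 3/4: 4 assignments (counts)
value 1/2: 3 assignments
value 1/4: 2 assignments
value 0: 1 assignment
So 19 of the 25 assignments meet the threshold.

19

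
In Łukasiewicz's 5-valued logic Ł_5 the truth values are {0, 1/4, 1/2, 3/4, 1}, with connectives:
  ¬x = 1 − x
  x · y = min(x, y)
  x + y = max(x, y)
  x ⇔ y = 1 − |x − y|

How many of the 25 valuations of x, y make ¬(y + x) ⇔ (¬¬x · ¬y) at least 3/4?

15

value 1: 11 assignments (counts)
value 3/4: 4 assignments (counts)
value 1/2: 6 assignments
value 1/4: 2 assignments
value 0: 2 assignments
So 15 of the 25 assignments meet the threshold.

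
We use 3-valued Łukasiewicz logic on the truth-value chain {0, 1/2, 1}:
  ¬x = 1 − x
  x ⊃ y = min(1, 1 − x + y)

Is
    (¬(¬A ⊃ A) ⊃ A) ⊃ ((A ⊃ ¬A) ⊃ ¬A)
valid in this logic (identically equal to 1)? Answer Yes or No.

Counterexample: take A = 1/2.
¬A = ¬1/2 = 1/2
¬A ⊃ A = 1/2 ⊃ 1/2 = 1
¬(¬A ⊃ A) = ¬1 = 0
¬(¬A ⊃ A) ⊃ A = 0 ⊃ 1/2 = 1
¬A = ¬1/2 = 1/2
A ⊃ ¬A = 1/2 ⊃ 1/2 = 1
¬A = ¬1/2 = 1/2
(A ⊃ ¬A) ⊃ ¬A = 1 ⊃ 1/2 = 1/2
(¬(¬A ⊃ A) ⊃ A) ⊃ ((A ⊃ ¬A) ⊃ ¬A) = 1 ⊃ 1/2 = 1/2
This gives 1/2 ≠ 1.

No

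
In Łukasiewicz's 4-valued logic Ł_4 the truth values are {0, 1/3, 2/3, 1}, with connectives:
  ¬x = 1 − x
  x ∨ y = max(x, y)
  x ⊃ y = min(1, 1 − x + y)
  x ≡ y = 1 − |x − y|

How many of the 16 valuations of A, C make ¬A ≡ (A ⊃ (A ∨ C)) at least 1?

A = 0, C = 0 ↦ 1  ≥
A = 0, C = 1/3 ↦ 1  ≥
A = 0, C = 2/3 ↦ 1  ≥
A = 0, C = 1 ↦ 1  ≥
A = 1/3, C = 0 ↦ 2/3  <
A = 1/3, C = 1/3 ↦ 2/3  <
A = 1/3, C = 2/3 ↦ 2/3  <
A = 1/3, C = 1 ↦ 2/3  <
A = 2/3, C = 0 ↦ 1/3  <
A = 2/3, C = 1/3 ↦ 1/3  <
A = 2/3, C = 2/3 ↦ 1/3  <
A = 2/3, C = 1 ↦ 1/3  <
A = 1, C = 0 ↦ 0  <
A = 1, C = 1/3 ↦ 0  <
A = 1, C = 2/3 ↦ 0  <
A = 1, C = 1 ↦ 0  <
So 4 of the 16 assignments meet the threshold.

4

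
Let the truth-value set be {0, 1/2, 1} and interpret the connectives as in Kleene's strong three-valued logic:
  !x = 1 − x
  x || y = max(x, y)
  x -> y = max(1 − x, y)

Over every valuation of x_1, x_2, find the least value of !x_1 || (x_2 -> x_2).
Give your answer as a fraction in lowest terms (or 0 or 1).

1/2

Take x_1 = 1/2, x_2 = 1/2:
!x_1 = !1/2 = 1/2
x_2 -> x_2 = 1/2 -> 1/2 = 1/2
!x_1 || (x_2 -> x_2) = 1/2 || 1/2 = 1/2
No assignment yields a value below 1/2, so this is the minimum.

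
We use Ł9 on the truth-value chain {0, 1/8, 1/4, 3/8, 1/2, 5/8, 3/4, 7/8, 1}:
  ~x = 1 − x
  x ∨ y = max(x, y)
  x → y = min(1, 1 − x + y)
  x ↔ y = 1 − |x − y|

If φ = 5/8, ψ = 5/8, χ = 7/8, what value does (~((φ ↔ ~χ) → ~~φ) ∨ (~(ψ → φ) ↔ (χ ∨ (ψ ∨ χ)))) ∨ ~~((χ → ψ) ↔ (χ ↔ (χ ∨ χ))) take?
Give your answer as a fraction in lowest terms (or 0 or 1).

3/4

~χ = ~7/8 = 1/8
φ ↔ ~χ = 5/8 ↔ 1/8 = 1/2
~φ = ~5/8 = 3/8
~~φ = ~3/8 = 5/8
(φ ↔ ~χ) → ~~φ = 1/2 → 5/8 = 1
~((φ ↔ ~χ) → ~~φ) = ~1 = 0
ψ → φ = 5/8 → 5/8 = 1
~(ψ → φ) = ~1 = 0
ψ ∨ χ = 5/8 ∨ 7/8 = 7/8
χ ∨ (ψ ∨ χ) = 7/8 ∨ 7/8 = 7/8
~(ψ → φ) ↔ (χ ∨ (ψ ∨ χ)) = 0 ↔ 7/8 = 1/8
~((φ ↔ ~χ) → ~~φ) ∨ (~(ψ → φ) ↔ (χ ∨ (ψ ∨ χ))) = 0 ∨ 1/8 = 1/8
χ → ψ = 7/8 → 5/8 = 3/4
χ ∨ χ = 7/8 ∨ 7/8 = 7/8
χ ↔ (χ ∨ χ) = 7/8 ↔ 7/8 = 1
(χ → ψ) ↔ (χ ↔ (χ ∨ χ)) = 3/4 ↔ 1 = 3/4
~((χ → ψ) ↔ (χ ↔ (χ ∨ χ))) = ~3/4 = 1/4
~~((χ → ψ) ↔ (χ ↔ (χ ∨ χ))) = ~1/4 = 3/4
(~((φ ↔ ~χ) → ~~φ) ∨ (~(ψ → φ) ↔ (χ ∨ (ψ ∨ χ)))) ∨ ~~((χ → ψ) ↔ (χ ↔ (χ ∨ χ))) = 1/8 ∨ 3/4 = 3/4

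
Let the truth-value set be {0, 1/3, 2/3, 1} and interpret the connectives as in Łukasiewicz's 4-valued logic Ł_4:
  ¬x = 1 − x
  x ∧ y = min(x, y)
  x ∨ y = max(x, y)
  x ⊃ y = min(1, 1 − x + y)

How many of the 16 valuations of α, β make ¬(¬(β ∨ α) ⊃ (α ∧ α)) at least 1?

α = 0, β = 0 ↦ 1  ≥
α = 0, β = 1/3 ↦ 2/3  <
α = 0, β = 2/3 ↦ 1/3  <
α = 0, β = 1 ↦ 0  <
α = 1/3, β = 0 ↦ 1/3  <
α = 1/3, β = 1/3 ↦ 1/3  <
α = 1/3, β = 2/3 ↦ 0  <
α = 1/3, β = 1 ↦ 0  <
α = 2/3, β = 0 ↦ 0  <
α = 2/3, β = 1/3 ↦ 0  <
α = 2/3, β = 2/3 ↦ 0  <
α = 2/3, β = 1 ↦ 0  <
α = 1, β = 0 ↦ 0  <
α = 1, β = 1/3 ↦ 0  <
α = 1, β = 2/3 ↦ 0  <
α = 1, β = 1 ↦ 0  <
So 1 of the 16 assignments meets the threshold.

1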